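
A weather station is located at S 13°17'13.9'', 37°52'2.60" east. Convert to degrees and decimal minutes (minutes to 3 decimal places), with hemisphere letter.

φ: seconds/60 = 0.23167; minutes = 17 + 0.23167 = 17.23167
Lon: 52 + 2.6/60 = 52.04333′

13° 17.232′ S, 37° 52.043′ E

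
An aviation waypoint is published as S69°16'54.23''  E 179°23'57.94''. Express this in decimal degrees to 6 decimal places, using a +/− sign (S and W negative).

-69.281731, 179.399428

Latitude: 69° + 16/60 + 54.23/3600 = 69 + 0.266667 + 0.015064 = 69.2817306
hemisphere S, so the sign is −
Lon: 23′ + 57.94″ = 23.96567′; 179 + 23.96567/60 = 179.3994278
E ⇒ keep positive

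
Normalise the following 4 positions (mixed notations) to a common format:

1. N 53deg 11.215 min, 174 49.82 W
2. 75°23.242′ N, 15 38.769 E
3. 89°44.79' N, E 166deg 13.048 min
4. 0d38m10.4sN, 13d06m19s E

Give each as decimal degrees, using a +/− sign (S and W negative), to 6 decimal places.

1. 53.186917, -174.830333
2. 75.387367, 15.646150
3. 89.746500, 166.217467
4. 0.636222, 13.105278

Point 1:
  φ: 53 + 11.215/60 = 53.1869167
  N ⇒ keep positive
  λ: 174 + 49.82/60 = 174.8303333
  hemisphere W, so the sign is −
Point 2:
  φ: 75 + 23.242/60 = 75.3873667
  N ⇒ keep positive
  Lon: 38.769′ = 0.646150°; total 15.6461500
  E → positive
Point 3:
  Latitude: 89 + 44.79/60 = 89.7465000
  N → positive
  Lon: 13.048′ = 0.217467°; total 166.2174667
  E ⇒ keep positive
Point 4:
  Latitude: 0 + 38/60 + 10.4/3600 = 0.6362222
  N ⇒ keep positive
  Longitude: 13° + 6/60 + 19/3600 = 13 + 0.100000 + 0.005278 = 13.1052778
  E → positive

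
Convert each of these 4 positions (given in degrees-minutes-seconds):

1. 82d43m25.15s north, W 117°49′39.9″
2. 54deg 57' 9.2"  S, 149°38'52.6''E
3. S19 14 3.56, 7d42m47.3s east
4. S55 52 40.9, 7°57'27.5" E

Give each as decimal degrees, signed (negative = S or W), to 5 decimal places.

Point 1:
  φ: 43′ + 25.15″ = 43.41917′; 82 + 43.41917/60 = 82.723653
  N ⇒ keep positive
  Lon: 49′ + 39.9″ = 49.66500′; 117 + 49.66500/60 = 117.827750
  W ⇒ negate
Point 2:
  Latitude: 54° + 57/60 + 9.2/3600 = 54 + 0.950000 + 0.002556 = 54.952556
  S ⇒ negate
  Lon: 149° + 38/60 + 52.6/3600 = 149 + 0.633333 + 0.014611 = 149.647944
  E → positive
Point 3:
  Latitude: 19 + 14/60 + 3.56/3600 = 19.234322
  S ⇒ negate
  λ: 42′ + 47.3″ = 42.78833′; 7 + 42.78833/60 = 7.713139
  E → positive
Point 4:
  Lat: 55° + 52/60 + 40.9/3600 = 55 + 0.866667 + 0.011361 = 55.878028
  S ⇒ negate
  λ: 57′ + 27.5″ = 57.45833′; 7 + 57.45833/60 = 7.957639
  E ⇒ keep positive

1. 82.72365, -117.82775
2. -54.95256, 149.64794
3. -19.23432, 7.71314
4. -55.87803, 7.95764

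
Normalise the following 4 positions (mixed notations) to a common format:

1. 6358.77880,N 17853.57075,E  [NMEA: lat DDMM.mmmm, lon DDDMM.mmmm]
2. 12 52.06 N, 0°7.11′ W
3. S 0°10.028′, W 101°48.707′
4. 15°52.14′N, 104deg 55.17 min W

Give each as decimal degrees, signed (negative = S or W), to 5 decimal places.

Point 1:
  Latitude: degrees = first 2 digits = 63, minutes = 58.7788; 63 + 58.7788/60 = 63.979647
  N ⇒ keep positive
  Lon: degrees = first 3 digits = 178, minutes = 53.57075; 178 + 53.57075/60 = 178.892846
  E ⇒ keep positive
Point 2:
  Latitude: 52.06′ = 0.867667°; total 12.867667
  N → positive
  λ: 7.11′ = 0.118500°; total 0.118500
  W ⇒ negate
Point 3:
  Lat: 10.028′ = 0.167133°; total 0.167133
  S → negative
  λ: 101 + 48.707/60 = 101.811783
  hemisphere W, so the sign is −
Point 4:
  Lat: 15 + 52.14/60 = 15.869000
  N → positive
  λ: 104 + 55.17/60 = 104.919500
  W ⇒ negate

1. 63.97965, 178.89285
2. 12.86767, -0.11850
3. -0.16713, -101.81178
4. 15.86900, -104.91950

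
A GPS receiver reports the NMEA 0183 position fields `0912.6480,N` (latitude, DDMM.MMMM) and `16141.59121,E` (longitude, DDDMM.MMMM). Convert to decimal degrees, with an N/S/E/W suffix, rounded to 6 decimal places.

φ: split at 2 digits → 09° and 12.648′; 9 + 12.648/60 = 9.2108000
Longitude: split at 3 digits → 161° and 41.59121′; 161 + 41.59121/60 = 161.6931868

9.210800° N, 161.693187° E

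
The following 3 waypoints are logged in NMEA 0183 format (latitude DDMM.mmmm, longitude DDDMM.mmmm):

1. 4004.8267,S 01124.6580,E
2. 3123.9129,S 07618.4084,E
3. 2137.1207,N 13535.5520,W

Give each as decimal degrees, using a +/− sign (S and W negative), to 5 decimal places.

Point 1:
  Latitude: degrees = first 2 digits = 40, minutes = 4.8267; 40 + 4.8267/60 = 40.080445
  S ⇒ negate
  Lon: degrees = first 3 digits = 11, minutes = 24.658; 11 + 24.658/60 = 11.410967
  E ⇒ keep positive
Point 2:
  φ: split at 2 digits → 31° and 23.9129′; 31 + 23.9129/60 = 31.398548
  S → negative
  λ: degrees = first 3 digits = 76, minutes = 18.4084; 76 + 18.4084/60 = 76.306807
  E ⇒ keep positive
Point 3:
  Latitude: degrees = first 2 digits = 21, minutes = 37.1207; 21 + 37.1207/60 = 21.618678
  N → positive
  Longitude: degrees = first 3 digits = 135, minutes = 35.552; 135 + 35.552/60 = 135.592533
  W ⇒ negate

1. -40.08045, 11.41097
2. -31.39855, 76.30681
3. 21.61868, -135.59253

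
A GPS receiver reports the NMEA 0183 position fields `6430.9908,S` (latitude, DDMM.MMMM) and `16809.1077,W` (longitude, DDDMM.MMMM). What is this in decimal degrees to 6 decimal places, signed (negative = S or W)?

-64.516513, -168.151795

φ: degrees = first 2 digits = 64, minutes = 30.9908; 64 + 30.9908/60 = 64.5165133
S → negative
Longitude: degrees = first 3 digits = 168, minutes = 9.1077; 168 + 9.1077/60 = 168.1517950
W → negative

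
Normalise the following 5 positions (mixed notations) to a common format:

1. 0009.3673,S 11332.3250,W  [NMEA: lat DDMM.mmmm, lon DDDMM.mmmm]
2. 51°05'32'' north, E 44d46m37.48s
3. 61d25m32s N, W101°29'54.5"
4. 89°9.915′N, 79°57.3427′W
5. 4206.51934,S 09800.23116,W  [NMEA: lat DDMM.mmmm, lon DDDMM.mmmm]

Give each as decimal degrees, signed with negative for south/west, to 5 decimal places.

Point 1:
  Latitude: degrees = first 2 digits = 0, minutes = 9.3673; 0 + 9.3673/60 = 0.156122
  S ⇒ negate
  λ: degrees = first 3 digits = 113, minutes = 32.325; 113 + 32.325/60 = 113.538750
  W ⇒ negate
Point 2:
  Lat: 5′ + 32″ = 5.53333′; 51 + 5.53333/60 = 51.092222
  N ⇒ keep positive
  λ: 44 + 46/60 + 37.48/3600 = 44.777078
  E → positive
Point 3:
  Latitude: 61 + 25/60 + 32/3600 = 61.425556
  N ⇒ keep positive
  λ: 29′ + 54.5″ = 29.90833′; 101 + 29.90833/60 = 101.498472
  W → negative
Point 4:
  φ: 9.915′ = 0.165250°; total 89.165250
  N → positive
  Lon: 57.3427′ = 0.955712°; total 79.955712
  W ⇒ negate
Point 5:
  φ: degrees = first 2 digits = 42, minutes = 6.51934; 42 + 6.51934/60 = 42.108656
  S ⇒ negate
  Lon: degrees = first 3 digits = 98, minutes = 0.23116; 98 + 0.23116/60 = 98.003853
  W ⇒ negate

1. -0.15612, -113.53875
2. 51.09222, 44.77708
3. 61.42556, -101.49847
4. 89.16525, -79.95571
5. -42.10866, -98.00385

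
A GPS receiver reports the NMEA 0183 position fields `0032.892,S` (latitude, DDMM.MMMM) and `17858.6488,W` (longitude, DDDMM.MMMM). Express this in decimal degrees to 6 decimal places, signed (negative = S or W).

-0.548200, -178.977480

Lat: degrees = first 2 digits = 0, minutes = 32.892; 0 + 32.892/60 = 0.5482000
S ⇒ negate
Lon: degrees = first 3 digits = 178, minutes = 58.6488; 178 + 58.6488/60 = 178.9774800
W → negative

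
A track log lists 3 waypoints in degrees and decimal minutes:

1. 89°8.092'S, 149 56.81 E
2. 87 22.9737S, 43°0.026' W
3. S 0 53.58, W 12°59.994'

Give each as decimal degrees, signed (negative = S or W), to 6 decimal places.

Point 1:
  Latitude: 89 + 8.092/60 = 89.1348667
  S ⇒ negate
  Lon: 56.81′ = 0.946833°; total 149.9468333
  E ⇒ keep positive
Point 2:
  Latitude: 22.9737′ = 0.382895°; total 87.3828950
  S ⇒ negate
  Longitude: 43 + 0.026/60 = 43.0004333
  W → negative
Point 3:
  φ: 0 + 53.58/60 = 0.8930000
  S → negative
  Lon: 59.994′ = 0.999900°; total 12.9999000
  W → negative

1. -89.134867, 149.946833
2. -87.382895, -43.000433
3. -0.893000, -12.999900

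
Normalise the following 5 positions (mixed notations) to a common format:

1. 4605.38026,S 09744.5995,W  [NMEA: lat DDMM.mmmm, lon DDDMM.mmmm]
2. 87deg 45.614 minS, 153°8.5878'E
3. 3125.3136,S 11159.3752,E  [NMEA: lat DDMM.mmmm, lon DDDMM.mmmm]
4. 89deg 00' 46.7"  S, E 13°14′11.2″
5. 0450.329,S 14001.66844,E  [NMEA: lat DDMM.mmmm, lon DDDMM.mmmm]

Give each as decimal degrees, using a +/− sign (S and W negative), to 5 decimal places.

1. -46.08967, -97.74333
2. -87.76023, 153.14313
3. -31.42189, 111.98959
4. -89.01297, 13.23644
5. -4.83882, 140.02781

Point 1:
  Latitude: split at 2 digits → 46° and 5.38026′; 46 + 5.38026/60 = 46.089671
  S ⇒ negate
  Longitude: degrees = first 3 digits = 97, minutes = 44.5995; 97 + 44.5995/60 = 97.743325
  hemisphere W, so the sign is −
Point 2:
  Lat: 87 + 45.614/60 = 87.760233
  S ⇒ negate
  Longitude: 153 + 8.5878/60 = 153.143130
  E ⇒ keep positive
Point 3:
  Lat: degrees = first 2 digits = 31, minutes = 25.3136; 31 + 25.3136/60 = 31.421893
  hemisphere S, so the sign is −
  Lon: degrees = first 3 digits = 111, minutes = 59.3752; 111 + 59.3752/60 = 111.989587
  E ⇒ keep positive
Point 4:
  Latitude: 0′ + 46.7″ = 0.77833′; 89 + 0.77833/60 = 89.012972
  hemisphere S, so the sign is −
  Lon: 13° + 14/60 + 11.2/3600 = 13 + 0.233333 + 0.003111 = 13.236444
  E ⇒ keep positive
Point 5:
  Latitude: degrees = first 2 digits = 4, minutes = 50.329; 4 + 50.329/60 = 4.838817
  S ⇒ negate
  λ: split at 3 digits → 140° and 1.66844′; 140 + 1.66844/60 = 140.027807
  E ⇒ keep positive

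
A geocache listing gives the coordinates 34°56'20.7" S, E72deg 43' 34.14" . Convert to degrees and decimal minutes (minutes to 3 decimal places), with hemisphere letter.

34° 56.345′ S, 72° 43.569′ E

φ: seconds/60 = 0.34500; minutes = 56 + 0.34500 = 56.34500
Lon: seconds/60 = 0.56900; minutes = 43 + 0.56900 = 43.56900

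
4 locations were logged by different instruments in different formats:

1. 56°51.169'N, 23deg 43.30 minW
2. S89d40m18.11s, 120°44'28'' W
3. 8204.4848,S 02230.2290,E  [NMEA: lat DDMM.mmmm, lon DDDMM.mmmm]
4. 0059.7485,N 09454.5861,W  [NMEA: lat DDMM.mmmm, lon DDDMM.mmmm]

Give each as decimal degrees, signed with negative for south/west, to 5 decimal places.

1. 56.85282, -23.72167
2. -89.67170, -120.74111
3. -82.07475, 22.50382
4. 0.99581, -94.90977

Point 1:
  Latitude: 56 + 51.169/60 = 56.852817
  N ⇒ keep positive
  Longitude: 43.3′ = 0.721667°; total 23.721667
  W → negative
Point 2:
  φ: 40′ + 18.11″ = 40.30183′; 89 + 40.30183/60 = 89.671697
  S ⇒ negate
  λ: 120° + 44/60 + 28/3600 = 120 + 0.733333 + 0.007778 = 120.741111
  hemisphere W, so the sign is −
Point 3:
  Latitude: split at 2 digits → 82° and 4.4848′; 82 + 4.4848/60 = 82.074747
  hemisphere S, so the sign is −
  Longitude: split at 3 digits → 022° and 30.229′; 22 + 30.229/60 = 22.503817
  E → positive
Point 4:
  Latitude: degrees = first 2 digits = 0, minutes = 59.7485; 0 + 59.7485/60 = 0.995808
  N ⇒ keep positive
  Longitude: split at 3 digits → 094° and 54.5861′; 94 + 54.5861/60 = 94.909768
  hemisphere W, so the sign is −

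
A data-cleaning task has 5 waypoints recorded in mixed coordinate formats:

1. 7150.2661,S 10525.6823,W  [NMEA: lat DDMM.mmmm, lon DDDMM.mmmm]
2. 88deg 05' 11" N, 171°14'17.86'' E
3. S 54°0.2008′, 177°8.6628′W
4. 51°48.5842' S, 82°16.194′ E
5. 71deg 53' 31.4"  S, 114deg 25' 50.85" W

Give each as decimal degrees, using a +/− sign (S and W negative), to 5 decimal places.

Point 1:
  Latitude: split at 2 digits → 71° and 50.2661′; 71 + 50.2661/60 = 71.837768
  hemisphere S, so the sign is −
  Lon: split at 3 digits → 105° and 25.6823′; 105 + 25.6823/60 = 105.428038
  W ⇒ negate
Point 2:
  Lat: 88° + 5/60 + 11/3600 = 88 + 0.083333 + 0.003056 = 88.086389
  N → positive
  Lon: 171 + 14/60 + 17.86/3600 = 171.238294
  E → positive
Point 3:
  φ: 54 + 0.2008/60 = 54.003347
  S → negative
  Longitude: 177 + 8.6628/60 = 177.144380
  W → negative
Point 4:
  Lat: 48.5842′ = 0.809737°; total 51.809737
  hemisphere S, so the sign is −
  λ: 82 + 16.194/60 = 82.269900
  E → positive
Point 5:
  Lat: 71 + 53/60 + 31.4/3600 = 71.892056
  S → negative
  Longitude: 114 + 25/60 + 50.85/3600 = 114.430792
  hemisphere W, so the sign is −

1. -71.83777, -105.42804
2. 88.08639, 171.23829
3. -54.00335, -177.14438
4. -51.80974, 82.26990
5. -71.89206, -114.43079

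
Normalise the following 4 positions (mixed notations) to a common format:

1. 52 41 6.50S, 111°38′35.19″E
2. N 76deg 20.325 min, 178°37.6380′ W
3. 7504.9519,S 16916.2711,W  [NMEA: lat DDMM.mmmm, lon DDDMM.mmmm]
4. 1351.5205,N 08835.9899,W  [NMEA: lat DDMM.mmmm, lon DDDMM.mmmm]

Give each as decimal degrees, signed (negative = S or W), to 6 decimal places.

1. -52.685139, 111.643108
2. 76.338750, -178.627300
3. -75.082532, -169.271185
4. 13.858675, -88.599832

Point 1:
  Latitude: 52° + 41/60 + 6.5/3600 = 52 + 0.683333 + 0.001806 = 52.6851389
  S ⇒ negate
  Lon: 38′ + 35.19″ = 38.58650′; 111 + 38.58650/60 = 111.6431083
  E ⇒ keep positive
Point 2:
  Latitude: 20.325′ = 0.338750°; total 76.3387500
  N → positive
  Longitude: 37.638′ = 0.627300°; total 178.6273000
  W → negative
Point 3:
  Lat: degrees = first 2 digits = 75, minutes = 4.9519; 75 + 4.9519/60 = 75.0825317
  hemisphere S, so the sign is −
  Longitude: split at 3 digits → 169° and 16.2711′; 169 + 16.2711/60 = 169.2711850
  W → negative
Point 4:
  φ: degrees = first 2 digits = 13, minutes = 51.5205; 13 + 51.5205/60 = 13.8586750
  N → positive
  Longitude: degrees = first 3 digits = 88, minutes = 35.9899; 88 + 35.9899/60 = 88.5998317
  W → negative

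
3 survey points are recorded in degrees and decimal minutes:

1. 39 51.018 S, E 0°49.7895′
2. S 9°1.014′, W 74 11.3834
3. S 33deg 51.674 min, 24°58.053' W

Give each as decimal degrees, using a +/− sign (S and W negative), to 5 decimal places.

Point 1:
  Lat: 51.018′ = 0.850300°; total 39.850300
  S → negative
  λ: 49.7895′ = 0.829825°; total 0.829825
  E → positive
Point 2:
  Latitude: 9 + 1.014/60 = 9.016900
  S ⇒ negate
  Lon: 74 + 11.3834/60 = 74.189723
  hemisphere W, so the sign is −
Point 3:
  φ: 51.674′ = 0.861233°; total 33.861233
  S ⇒ negate
  Longitude: 24 + 58.053/60 = 24.967550
  W ⇒ negate

1. -39.85030, 0.82983
2. -9.01690, -74.18972
3. -33.86123, -24.96755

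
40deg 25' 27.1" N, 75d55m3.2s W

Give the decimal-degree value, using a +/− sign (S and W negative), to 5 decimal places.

40.42419, -75.91756

Latitude: 25′ + 27.1″ = 25.45167′; 40 + 25.45167/60 = 40.424194
N → positive
Longitude: 55′ + 3.2″ = 55.05333′; 75 + 55.05333/60 = 75.917556
W ⇒ negate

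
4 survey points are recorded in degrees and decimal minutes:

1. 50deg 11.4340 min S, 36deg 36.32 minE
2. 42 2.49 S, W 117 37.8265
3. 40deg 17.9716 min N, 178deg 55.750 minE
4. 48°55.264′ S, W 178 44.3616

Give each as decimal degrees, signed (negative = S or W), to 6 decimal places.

1. -50.190567, 36.605333
2. -42.041500, -117.630442
3. 40.299527, 178.929167
4. -48.921067, -178.739360

Point 1:
  Latitude: 11.434′ = 0.190567°; total 50.1905667
  hemisphere S, so the sign is −
  Lon: 36 + 36.32/60 = 36.6053333
  E → positive
Point 2:
  Lat: 2.49′ = 0.041500°; total 42.0415000
  S ⇒ negate
  Longitude: 37.8265′ = 0.630442°; total 117.6304417
  hemisphere W, so the sign is −
Point 3:
  Lat: 17.9716′ = 0.299527°; total 40.2995267
  N ⇒ keep positive
  λ: 178 + 55.75/60 = 178.9291667
  E ⇒ keep positive
Point 4:
  φ: 55.264′ = 0.921067°; total 48.9210667
  hemisphere S, so the sign is −
  λ: 44.3616′ = 0.739360°; total 178.7393600
  W ⇒ negate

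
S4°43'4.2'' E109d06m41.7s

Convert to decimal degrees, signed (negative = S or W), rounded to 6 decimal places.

-4.717833, 109.111583

Lat: 43′ + 4.2″ = 43.07000′; 4 + 43.07000/60 = 4.7178333
hemisphere S, so the sign is −
Longitude: 109° + 6/60 + 41.7/3600 = 109 + 0.100000 + 0.011583 = 109.1115833
E → positive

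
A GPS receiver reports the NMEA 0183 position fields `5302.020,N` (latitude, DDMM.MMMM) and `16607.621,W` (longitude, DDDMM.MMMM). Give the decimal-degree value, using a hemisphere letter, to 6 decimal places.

53.033667° N, 166.127017° W

Latitude: split at 2 digits → 53° and 2.02′; 53 + 2.02/60 = 53.0336667
Lon: degrees = first 3 digits = 166, minutes = 7.621; 166 + 7.621/60 = 166.1270167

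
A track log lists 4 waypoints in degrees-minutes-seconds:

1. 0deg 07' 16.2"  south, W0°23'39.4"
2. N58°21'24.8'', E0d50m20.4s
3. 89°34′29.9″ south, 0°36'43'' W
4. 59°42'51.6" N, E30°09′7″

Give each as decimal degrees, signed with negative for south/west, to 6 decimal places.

Point 1:
  φ: 0° + 7/60 + 16.2/3600 = 0 + 0.116667 + 0.004500 = 0.1211667
  S ⇒ negate
  λ: 23′ + 39.4″ = 23.65667′; 0 + 23.65667/60 = 0.3942778
  hemisphere W, so the sign is −
Point 2:
  Latitude: 21′ + 24.8″ = 21.41333′; 58 + 21.41333/60 = 58.3568889
  N ⇒ keep positive
  λ: 0° + 50/60 + 20.4/3600 = 0 + 0.833333 + 0.005667 = 0.8390000
  E ⇒ keep positive
Point 3:
  Lat: 89° + 34/60 + 29.9/3600 = 89 + 0.566667 + 0.008306 = 89.5749722
  S → negative
  Lon: 0° + 36/60 + 43/3600 = 0 + 0.600000 + 0.011944 = 0.6119444
  W → negative
Point 4:
  Lat: 59 + 42/60 + 51.6/3600 = 59.7143333
  N ⇒ keep positive
  λ: 9′ + 7″ = 9.11667′; 30 + 9.11667/60 = 30.1519444
  E → positive

1. -0.121167, -0.394278
2. 58.356889, 0.839000
3. -89.574972, -0.611944
4. 59.714333, 30.151944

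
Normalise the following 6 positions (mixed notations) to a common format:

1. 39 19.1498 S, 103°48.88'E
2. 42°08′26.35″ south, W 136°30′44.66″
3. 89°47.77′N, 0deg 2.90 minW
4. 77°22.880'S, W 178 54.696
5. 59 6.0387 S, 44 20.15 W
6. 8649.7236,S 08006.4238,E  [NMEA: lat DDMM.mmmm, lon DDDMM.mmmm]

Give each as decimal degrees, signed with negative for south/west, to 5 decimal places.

1. -39.31916, 103.81467
2. -42.14065, -136.51241
3. 89.79617, -0.04833
4. -77.38133, -178.91160
5. -59.10065, -44.33583
6. -86.82873, 80.10706

Point 1:
  Lat: 19.1498′ = 0.319163°; total 39.319163
  S ⇒ negate
  Lon: 48.88′ = 0.814667°; total 103.814667
  E ⇒ keep positive
Point 2:
  Lat: 42 + 8/60 + 26.35/3600 = 42.140653
  S ⇒ negate
  Longitude: 30′ + 44.66″ = 30.74433′; 136 + 30.74433/60 = 136.512406
  W ⇒ negate
Point 3:
  φ: 89 + 47.77/60 = 89.796167
  N ⇒ keep positive
  Longitude: 0 + 2.9/60 = 0.048333
  W ⇒ negate
Point 4:
  Lat: 22.88′ = 0.381333°; total 77.381333
  hemisphere S, so the sign is −
  λ: 54.696′ = 0.911600°; total 178.911600
  W ⇒ negate
Point 5:
  Lat: 59 + 6.0387/60 = 59.100645
  S ⇒ negate
  Lon: 44 + 20.15/60 = 44.335833
  W ⇒ negate
Point 6:
  Lat: split at 2 digits → 86° and 49.7236′; 86 + 49.7236/60 = 86.828727
  S → negative
  λ: degrees = first 3 digits = 80, minutes = 6.4238; 80 + 6.4238/60 = 80.107063
  E → positive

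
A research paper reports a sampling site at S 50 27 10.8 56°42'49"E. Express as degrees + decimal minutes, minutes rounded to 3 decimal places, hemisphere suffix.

φ: seconds/60 = 0.18000; minutes = 27 + 0.18000 = 27.18000
Lon: 42 + 49/60 = 42.81667′

50° 27.180′ S, 56° 42.817′ E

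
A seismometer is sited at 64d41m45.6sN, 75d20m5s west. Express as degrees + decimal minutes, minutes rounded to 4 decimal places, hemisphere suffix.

64° 41.7600′ N, 75° 20.0833′ W

Lat: 41 + 45.6/60 = 41.760000′
Lon: seconds/60 = 0.08333; minutes = 20 + 0.08333 = 20.083333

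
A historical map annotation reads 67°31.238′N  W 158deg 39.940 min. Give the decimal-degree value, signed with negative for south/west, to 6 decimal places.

φ: 67 + 31.238/60 = 67.5206333
N → positive
Longitude: 158 + 39.94/60 = 158.6656667
hemisphere W, so the sign is −

67.520633, -158.665667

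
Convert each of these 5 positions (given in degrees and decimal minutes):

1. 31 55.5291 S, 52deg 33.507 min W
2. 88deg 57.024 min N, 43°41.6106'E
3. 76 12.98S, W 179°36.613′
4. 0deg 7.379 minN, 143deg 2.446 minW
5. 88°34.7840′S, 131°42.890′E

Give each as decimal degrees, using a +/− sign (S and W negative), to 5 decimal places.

Point 1:
  φ: 55.5291′ = 0.925485°; total 31.925485
  S → negative
  λ: 33.507′ = 0.558450°; total 52.558450
  W ⇒ negate
Point 2:
  Lat: 88 + 57.024/60 = 88.950400
  N ⇒ keep positive
  Lon: 43 + 41.6106/60 = 43.693510
  E → positive
Point 3:
  Lat: 76 + 12.98/60 = 76.216333
  hemisphere S, so the sign is −
  Longitude: 36.613′ = 0.610217°; total 179.610217
  W ⇒ negate
Point 4:
  φ: 7.379′ = 0.122983°; total 0.122983
  N → positive
  λ: 143 + 2.446/60 = 143.040767
  hemisphere W, so the sign is −
Point 5:
  Lat: 88 + 34.784/60 = 88.579733
  hemisphere S, so the sign is −
  λ: 42.89′ = 0.714833°; total 131.714833
  E ⇒ keep positive

1. -31.92549, -52.55845
2. 88.95040, 43.69351
3. -76.21633, -179.61022
4. 0.12298, -143.04077
5. -88.57973, 131.71483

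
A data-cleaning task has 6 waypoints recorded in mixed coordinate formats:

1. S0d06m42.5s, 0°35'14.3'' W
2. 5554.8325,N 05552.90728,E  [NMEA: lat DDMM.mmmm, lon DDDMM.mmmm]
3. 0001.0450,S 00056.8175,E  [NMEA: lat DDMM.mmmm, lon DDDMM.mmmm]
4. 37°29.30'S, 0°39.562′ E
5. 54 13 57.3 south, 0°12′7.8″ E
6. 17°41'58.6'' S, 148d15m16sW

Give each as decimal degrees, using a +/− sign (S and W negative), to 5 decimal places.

Point 1:
  Latitude: 0 + 6/60 + 42.5/3600 = 0.111806
  S → negative
  λ: 0° + 35/60 + 14.3/3600 = 0 + 0.583333 + 0.003972 = 0.587306
  W → negative
Point 2:
  φ: degrees = first 2 digits = 55, minutes = 54.8325; 55 + 54.8325/60 = 55.913875
  N → positive
  Lon: degrees = first 3 digits = 55, minutes = 52.90728; 55 + 52.90728/60 = 55.881788
  E → positive
Point 3:
  φ: split at 2 digits → 00° and 1.045′; 0 + 1.045/60 = 0.017417
  hemisphere S, so the sign is −
  Lon: degrees = first 3 digits = 0, minutes = 56.8175; 0 + 56.8175/60 = 0.946958
  E → positive
Point 4:
  Lat: 37 + 29.3/60 = 37.488333
  S → negative
  Lon: 39.562′ = 0.659367°; total 0.659367
  E ⇒ keep positive
Point 5:
  φ: 54 + 13/60 + 57.3/3600 = 54.232583
  S ⇒ negate
  λ: 0 + 12/60 + 7.8/3600 = 0.202167
  E ⇒ keep positive
Point 6:
  φ: 17 + 41/60 + 58.6/3600 = 17.699611
  S ⇒ negate
  Longitude: 148° + 15/60 + 16/3600 = 148 + 0.250000 + 0.004444 = 148.254444
  hemisphere W, so the sign is −

1. -0.11181, -0.58731
2. 55.91388, 55.88179
3. -0.01742, 0.94696
4. -37.48833, 0.65937
5. -54.23258, 0.20217
6. -17.69961, -148.25444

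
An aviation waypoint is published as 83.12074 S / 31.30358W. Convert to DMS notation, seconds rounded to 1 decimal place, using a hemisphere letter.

Latitude: 0.120740 × 60 = 7.24440′ → 7′, remainder × 60 = 14.664″
Longitude: whole degrees 31; 18.21480′ → 18′ and 12.888″

83°07′14.7″ S, 31°18′12.9″ W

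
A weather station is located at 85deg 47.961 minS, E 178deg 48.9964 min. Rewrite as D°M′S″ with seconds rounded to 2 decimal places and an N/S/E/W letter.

Latitude: 47.96100′ → 47′ and 0.96100 × 60 = 57.6600″
Longitude: 48.99640′ → 48′ and 0.99640 × 60 = 59.7840″

85°47′57.66″ S, 178°48′59.78″ E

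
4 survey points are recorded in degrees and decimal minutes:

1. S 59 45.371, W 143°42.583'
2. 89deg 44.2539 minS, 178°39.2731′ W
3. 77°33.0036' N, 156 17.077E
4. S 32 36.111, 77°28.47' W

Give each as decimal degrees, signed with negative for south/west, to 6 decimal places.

1. -59.756183, -143.709717
2. -89.737565, -178.654552
3. 77.550060, 156.284617
4. -32.601850, -77.474500

Point 1:
  Latitude: 59 + 45.371/60 = 59.7561833
  hemisphere S, so the sign is −
  Lon: 143 + 42.583/60 = 143.7097167
  hemisphere W, so the sign is −
Point 2:
  Latitude: 44.2539′ = 0.737565°; total 89.7375650
  S → negative
  Longitude: 178 + 39.2731/60 = 178.6545517
  hemisphere W, so the sign is −
Point 3:
  φ: 33.0036′ = 0.550060°; total 77.5500600
  N ⇒ keep positive
  λ: 17.077′ = 0.284617°; total 156.2846167
  E ⇒ keep positive
Point 4:
  Latitude: 36.111′ = 0.601850°; total 32.6018500
  S ⇒ negate
  λ: 28.47′ = 0.474500°; total 77.4745000
  W ⇒ negate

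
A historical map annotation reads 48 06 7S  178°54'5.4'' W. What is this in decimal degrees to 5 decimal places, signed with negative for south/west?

Lat: 48° + 6/60 + 7/3600 = 48 + 0.100000 + 0.001944 = 48.101944
S → negative
Lon: 178° + 54/60 + 5.4/3600 = 178 + 0.900000 + 0.001500 = 178.901500
W ⇒ negate

-48.10194, -178.90150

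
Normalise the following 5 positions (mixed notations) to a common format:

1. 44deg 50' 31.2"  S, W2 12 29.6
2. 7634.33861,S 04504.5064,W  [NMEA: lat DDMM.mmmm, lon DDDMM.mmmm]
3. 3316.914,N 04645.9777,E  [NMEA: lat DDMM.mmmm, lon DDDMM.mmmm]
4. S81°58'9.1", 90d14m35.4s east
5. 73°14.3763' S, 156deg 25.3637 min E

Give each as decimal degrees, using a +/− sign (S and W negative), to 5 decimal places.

1. -44.84200, -2.20822
2. -76.57231, -45.07511
3. 33.28190, 46.76630
4. -81.96919, 90.24317
5. -73.23961, 156.42273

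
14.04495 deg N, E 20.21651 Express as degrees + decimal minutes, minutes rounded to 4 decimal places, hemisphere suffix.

φ: minutes = (14.044950 − 14) × 60 = 2.697000
Longitude: minutes = (20.216510 − 20) × 60 = 12.990600

14° 2.6970′ N, 20° 12.9906′ E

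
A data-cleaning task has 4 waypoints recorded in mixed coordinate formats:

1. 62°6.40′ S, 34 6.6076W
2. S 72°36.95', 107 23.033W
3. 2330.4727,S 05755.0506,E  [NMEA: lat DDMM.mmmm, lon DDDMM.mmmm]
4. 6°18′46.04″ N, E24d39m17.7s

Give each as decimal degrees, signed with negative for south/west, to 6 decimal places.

Point 1:
  Lat: 62 + 6.4/60 = 62.1066667
  S → negative
  Longitude: 6.6076′ = 0.110127°; total 34.1101267
  W ⇒ negate
Point 2:
  Lat: 72 + 36.95/60 = 72.6158333
  S → negative
  Longitude: 23.033′ = 0.383883°; total 107.3838833
  W → negative
Point 3:
  Latitude: degrees = first 2 digits = 23, minutes = 30.4727; 23 + 30.4727/60 = 23.5078783
  hemisphere S, so the sign is −
  Longitude: split at 3 digits → 057° and 55.0506′; 57 + 55.0506/60 = 57.9175100
  E → positive
Point 4:
  Latitude: 6 + 18/60 + 46.04/3600 = 6.3127889
  N ⇒ keep positive
  λ: 39′ + 17.7″ = 39.29500′; 24 + 39.29500/60 = 24.6549167
  E ⇒ keep positive

1. -62.106667, -34.110127
2. -72.615833, -107.383883
3. -23.507878, 57.917510
4. 6.312789, 24.654917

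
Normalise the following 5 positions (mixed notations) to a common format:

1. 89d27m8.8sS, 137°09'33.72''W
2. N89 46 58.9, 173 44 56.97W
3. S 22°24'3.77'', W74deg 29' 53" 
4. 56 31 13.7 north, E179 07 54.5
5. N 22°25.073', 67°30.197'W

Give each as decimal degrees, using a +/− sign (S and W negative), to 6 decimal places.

1. -89.452444, -137.159367
2. 89.783028, -173.749158
3. -22.401047, -74.498056
4. 56.520472, 179.131806
5. 22.417883, -67.503283

Point 1:
  φ: 27′ + 8.8″ = 27.14667′; 89 + 27.14667/60 = 89.4524444
  S → negative
  λ: 137° + 9/60 + 33.72/3600 = 137 + 0.150000 + 0.009367 = 137.1593667
  hemisphere W, so the sign is −
Point 2:
  Latitude: 89° + 46/60 + 58.9/3600 = 89 + 0.766667 + 0.016361 = 89.7830278
  N → positive
  Lon: 173° + 44/60 + 56.97/3600 = 173 + 0.733333 + 0.015825 = 173.7491583
  hemisphere W, so the sign is −
Point 3:
  Latitude: 22° + 24/60 + 3.77/3600 = 22 + 0.400000 + 0.001047 = 22.4010472
  S ⇒ negate
  λ: 74 + 29/60 + 53/3600 = 74.4980556
  W → negative
Point 4:
  φ: 31′ + 13.7″ = 31.22833′; 56 + 31.22833/60 = 56.5204722
  N ⇒ keep positive
  Longitude: 179 + 7/60 + 54.5/3600 = 179.1318056
  E → positive
Point 5:
  φ: 22 + 25.073/60 = 22.4178833
  N ⇒ keep positive
  λ: 30.197′ = 0.503283°; total 67.5032833
  W → negative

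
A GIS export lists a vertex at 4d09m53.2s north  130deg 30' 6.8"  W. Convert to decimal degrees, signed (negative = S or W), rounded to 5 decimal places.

4.16478, -130.50189

Latitude: 4 + 9/60 + 53.2/3600 = 4.164778
N ⇒ keep positive
Longitude: 130 + 30/60 + 6.8/3600 = 130.501889
W ⇒ negate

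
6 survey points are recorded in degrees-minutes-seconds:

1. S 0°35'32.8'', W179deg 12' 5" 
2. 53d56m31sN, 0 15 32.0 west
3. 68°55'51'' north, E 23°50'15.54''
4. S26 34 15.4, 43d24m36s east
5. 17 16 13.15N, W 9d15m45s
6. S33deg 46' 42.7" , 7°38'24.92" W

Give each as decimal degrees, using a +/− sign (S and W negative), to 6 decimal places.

1. -0.592444, -179.201389
2. 53.941944, -0.258889
3. 68.930833, 23.837650
4. -26.570944, 43.410000
5. 17.270319, -9.262500
6. -33.778528, -7.640256

Point 1:
  Latitude: 0 + 35/60 + 32.8/3600 = 0.5924444
  S ⇒ negate
  λ: 179 + 12/60 + 5/3600 = 179.2013889
  hemisphere W, so the sign is −
Point 2:
  Lat: 56′ + 31″ = 56.51667′; 53 + 56.51667/60 = 53.9419444
  N ⇒ keep positive
  λ: 15′ + 32″ = 15.53333′; 0 + 15.53333/60 = 0.2588889
  W ⇒ negate
Point 3:
  φ: 68° + 55/60 + 51/3600 = 68 + 0.916667 + 0.014167 = 68.9308333
  N → positive
  λ: 23° + 50/60 + 15.54/3600 = 23 + 0.833333 + 0.004317 = 23.8376500
  E ⇒ keep positive
Point 4:
  Latitude: 34′ + 15.4″ = 34.25667′; 26 + 34.25667/60 = 26.5709444
  S ⇒ negate
  Longitude: 43° + 24/60 + 36/3600 = 43 + 0.400000 + 0.010000 = 43.4100000
  E → positive
Point 5:
  φ: 16′ + 13.15″ = 16.21917′; 17 + 16.21917/60 = 17.2703194
  N → positive
  Lon: 15′ + 45″ = 15.75000′; 9 + 15.75000/60 = 9.2625000
  hemisphere W, so the sign is −
Point 6:
  Lat: 33° + 46/60 + 42.7/3600 = 33 + 0.766667 + 0.011861 = 33.7785278
  S → negative
  Lon: 38′ + 24.92″ = 38.41533′; 7 + 38.41533/60 = 7.6402556
  W → negative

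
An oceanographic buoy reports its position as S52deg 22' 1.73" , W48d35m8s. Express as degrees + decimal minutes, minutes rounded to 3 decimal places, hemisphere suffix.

φ: seconds/60 = 0.02883; minutes = 22 + 0.02883 = 22.02883
λ: 35 + 8/60 = 35.13333′

52° 22.029′ S, 48° 35.133′ W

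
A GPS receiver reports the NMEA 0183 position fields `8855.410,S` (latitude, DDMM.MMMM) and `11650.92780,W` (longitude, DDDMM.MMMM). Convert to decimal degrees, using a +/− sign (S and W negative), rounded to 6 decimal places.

-88.923500, -116.848797

φ: split at 2 digits → 88° and 55.41′; 88 + 55.41/60 = 88.9235000
S → negative
λ: split at 3 digits → 116° and 50.9278′; 116 + 50.9278/60 = 116.8487967
hemisphere W, so the sign is −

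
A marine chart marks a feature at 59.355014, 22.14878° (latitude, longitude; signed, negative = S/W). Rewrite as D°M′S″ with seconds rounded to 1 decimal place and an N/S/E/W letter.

59°21′18.1″ N, 22°08′55.6″ E

φ: 0.355014° → 21.30084′; 0.30084 × 60 = 18.050″
λ: whole degrees 22; 8.92680′ → 8′ and 55.608″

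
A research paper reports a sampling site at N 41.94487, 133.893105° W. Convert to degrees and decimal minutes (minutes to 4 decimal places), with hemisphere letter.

φ: fractional part 0.944870 → 56.692200 minutes
Longitude: fractional part 0.893105 → 53.586300 minutes

41° 56.6922′ N, 133° 53.5863′ W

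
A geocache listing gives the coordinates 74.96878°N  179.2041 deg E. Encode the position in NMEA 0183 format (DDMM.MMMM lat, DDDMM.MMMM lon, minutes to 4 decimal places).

Latitude: 74° + 0.968780 × 60 = 74° 58.126800′
Lon: minutes = (179.204100 − 179) × 60 = 12.246000

7458.1268,N / 17912.2460,E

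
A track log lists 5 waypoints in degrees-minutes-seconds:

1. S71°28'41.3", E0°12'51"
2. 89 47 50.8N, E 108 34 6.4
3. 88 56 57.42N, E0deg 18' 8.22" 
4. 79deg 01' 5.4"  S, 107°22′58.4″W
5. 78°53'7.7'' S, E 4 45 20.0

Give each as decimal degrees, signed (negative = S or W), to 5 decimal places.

Point 1:
  φ: 28′ + 41.3″ = 28.68833′; 71 + 28.68833/60 = 71.478139
  S ⇒ negate
  Longitude: 0 + 12/60 + 51/3600 = 0.214167
  E → positive
Point 2:
  Lat: 47′ + 50.8″ = 47.84667′; 89 + 47.84667/60 = 89.797444
  N ⇒ keep positive
  Longitude: 34′ + 6.4″ = 34.10667′; 108 + 34.10667/60 = 108.568444
  E → positive
Point 3:
  φ: 88 + 56/60 + 57.42/3600 = 88.949283
  N → positive
  Longitude: 0 + 18/60 + 8.22/3600 = 0.302283
  E → positive
Point 4:
  Latitude: 79 + 1/60 + 5.4/3600 = 79.018167
  S → negative
  λ: 107 + 22/60 + 58.4/3600 = 107.382889
  W ⇒ negate
Point 5:
  Lat: 78 + 53/60 + 7.7/3600 = 78.885472
  S ⇒ negate
  Longitude: 45′ + 20″ = 45.33333′; 4 + 45.33333/60 = 4.755556
  E → positive

1. -71.47814, 0.21417
2. 89.79744, 108.56844
3. 88.94928, 0.30228
4. -79.01817, -107.38289
5. -78.88547, 4.75556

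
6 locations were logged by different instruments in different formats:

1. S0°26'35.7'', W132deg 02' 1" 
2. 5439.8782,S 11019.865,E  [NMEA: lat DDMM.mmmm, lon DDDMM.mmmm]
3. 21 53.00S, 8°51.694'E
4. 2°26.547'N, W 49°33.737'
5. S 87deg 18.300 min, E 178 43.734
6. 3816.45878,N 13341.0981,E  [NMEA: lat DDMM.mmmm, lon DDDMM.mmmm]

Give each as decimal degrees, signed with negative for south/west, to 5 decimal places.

1. -0.44325, -132.03361
2. -54.66464, 110.33108
3. -21.88333, 8.86157
4. 2.44245, -49.56228
5. -87.30500, 178.72890
6. 38.27431, 133.68497

Point 1:
  Latitude: 26′ + 35.7″ = 26.59500′; 0 + 26.59500/60 = 0.443250
  S → negative
  λ: 132° + 2/60 + 1/3600 = 132 + 0.033333 + 0.000278 = 132.033611
  W → negative
Point 2:
  Latitude: split at 2 digits → 54° and 39.8782′; 54 + 39.8782/60 = 54.664637
  hemisphere S, so the sign is −
  Lon: split at 3 digits → 110° and 19.865′; 110 + 19.865/60 = 110.331083
  E ⇒ keep positive
Point 3:
  φ: 21 + 53/60 = 21.883333
  hemisphere S, so the sign is −
  λ: 8 + 51.694/60 = 8.861567
  E ⇒ keep positive
Point 4:
  Lat: 2 + 26.547/60 = 2.442450
  N → positive
  Longitude: 33.737′ = 0.562283°; total 49.562283
  W → negative
Point 5:
  Lat: 87 + 18.3/60 = 87.305000
  hemisphere S, so the sign is −
  λ: 178 + 43.734/60 = 178.728900
  E → positive
Point 6:
  φ: split at 2 digits → 38° and 16.45878′; 38 + 16.45878/60 = 38.274313
  N ⇒ keep positive
  Lon: split at 3 digits → 133° and 41.0981′; 133 + 41.0981/60 = 133.684968
  E → positive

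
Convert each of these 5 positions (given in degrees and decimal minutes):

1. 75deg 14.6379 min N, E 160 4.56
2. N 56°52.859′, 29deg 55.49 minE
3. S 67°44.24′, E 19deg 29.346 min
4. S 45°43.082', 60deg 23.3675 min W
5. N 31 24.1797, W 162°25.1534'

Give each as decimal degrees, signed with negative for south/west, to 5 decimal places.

1. 75.24397, 160.07600
2. 56.88098, 29.92483
3. -67.73733, 19.48910
4. -45.71803, -60.38946
5. 31.40300, -162.41922

Point 1:
  φ: 75 + 14.6379/60 = 75.243965
  N ⇒ keep positive
  Longitude: 4.56′ = 0.076000°; total 160.076000
  E → positive
Point 2:
  Lat: 56 + 52.859/60 = 56.880983
  N ⇒ keep positive
  Lon: 55.49′ = 0.924833°; total 29.924833
  E → positive
Point 3:
  φ: 44.24′ = 0.737333°; total 67.737333
  S → negative
  λ: 29.346′ = 0.489100°; total 19.489100
  E → positive
Point 4:
  Lat: 45 + 43.082/60 = 45.718033
  S → negative
  Longitude: 23.3675′ = 0.389458°; total 60.389458
  W → negative
Point 5:
  φ: 31 + 24.1797/60 = 31.402995
  N → positive
  λ: 162 + 25.1534/60 = 162.419223
  W → negative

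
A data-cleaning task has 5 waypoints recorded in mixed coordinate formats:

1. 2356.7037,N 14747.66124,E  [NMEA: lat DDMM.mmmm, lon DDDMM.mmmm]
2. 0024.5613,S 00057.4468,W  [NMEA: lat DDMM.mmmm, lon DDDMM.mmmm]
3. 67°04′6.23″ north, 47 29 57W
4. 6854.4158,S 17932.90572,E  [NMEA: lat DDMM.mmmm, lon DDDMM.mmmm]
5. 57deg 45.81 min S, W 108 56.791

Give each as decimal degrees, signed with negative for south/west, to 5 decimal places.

Point 1:
  Lat: split at 2 digits → 23° and 56.7037′; 23 + 56.7037/60 = 23.945062
  N → positive
  λ: degrees = first 3 digits = 147, minutes = 47.66124; 147 + 47.66124/60 = 147.794354
  E → positive
Point 2:
  Lat: degrees = first 2 digits = 0, minutes = 24.5613; 0 + 24.5613/60 = 0.409355
  S ⇒ negate
  Lon: split at 3 digits → 000° and 57.4468′; 0 + 57.4468/60 = 0.957447
  W ⇒ negate
Point 3:
  φ: 67 + 4/60 + 6.23/3600 = 67.068397
  N → positive
  Longitude: 29′ + 57″ = 29.95000′; 47 + 29.95000/60 = 47.499167
  W → negative
Point 4:
  Lat: split at 2 digits → 68° and 54.4158′; 68 + 54.4158/60 = 68.906930
  S → negative
  λ: degrees = first 3 digits = 179, minutes = 32.90572; 179 + 32.90572/60 = 179.548429
  E ⇒ keep positive
Point 5:
  φ: 45.81′ = 0.763500°; total 57.763500
  S ⇒ negate
  λ: 56.791′ = 0.946517°; total 108.946517
  W ⇒ negate

1. 23.94506, 147.79435
2. -0.40936, -0.95745
3. 67.06840, -47.49917
4. -68.90693, 179.54843
5. -57.76350, -108.94652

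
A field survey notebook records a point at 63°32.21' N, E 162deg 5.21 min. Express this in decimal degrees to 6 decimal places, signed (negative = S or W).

63.536833, 162.086833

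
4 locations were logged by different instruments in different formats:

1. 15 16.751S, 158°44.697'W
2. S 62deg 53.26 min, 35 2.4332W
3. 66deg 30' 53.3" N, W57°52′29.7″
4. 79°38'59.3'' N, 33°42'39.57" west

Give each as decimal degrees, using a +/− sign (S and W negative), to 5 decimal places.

1. -15.27918, -158.74495
2. -62.88767, -35.04055
3. 66.51481, -57.87492
4. 79.64981, -33.71099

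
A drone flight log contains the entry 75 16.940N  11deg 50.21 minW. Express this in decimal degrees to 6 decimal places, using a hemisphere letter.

Latitude: 16.94′ = 0.282333°; total 75.2823333
λ: 50.21′ = 0.836833°; total 11.8368333

75.282333° N, 11.836833° W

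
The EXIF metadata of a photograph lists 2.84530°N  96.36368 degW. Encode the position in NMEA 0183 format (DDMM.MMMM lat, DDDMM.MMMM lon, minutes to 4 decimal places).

0250.7180,N / 09621.8208,W

Lat: 2° + 0.845300 × 60 = 2° 50.718000′
Lon: 96° + 0.363680 × 60 = 96° 21.820800′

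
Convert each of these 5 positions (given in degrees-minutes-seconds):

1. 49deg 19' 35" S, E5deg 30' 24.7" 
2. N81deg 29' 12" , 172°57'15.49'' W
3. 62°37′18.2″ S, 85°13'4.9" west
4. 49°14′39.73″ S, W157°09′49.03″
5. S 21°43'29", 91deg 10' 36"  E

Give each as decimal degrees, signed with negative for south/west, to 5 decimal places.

Point 1:
  Lat: 19′ + 35″ = 19.58333′; 49 + 19.58333/60 = 49.326389
  hemisphere S, so the sign is −
  Lon: 30′ + 24.7″ = 30.41167′; 5 + 30.41167/60 = 5.506861
  E → positive
Point 2:
  Latitude: 29′ + 12″ = 29.20000′; 81 + 29.20000/60 = 81.486667
  N → positive
  Lon: 172° + 57/60 + 15.49/3600 = 172 + 0.950000 + 0.004303 = 172.954303
  W → negative
Point 3:
  Latitude: 62 + 37/60 + 18.2/3600 = 62.621722
  S ⇒ negate
  Longitude: 85 + 13/60 + 4.9/3600 = 85.218028
  hemisphere W, so the sign is −
Point 4:
  Lat: 49° + 14/60 + 39.73/3600 = 49 + 0.233333 + 0.011036 = 49.244369
  S ⇒ negate
  λ: 157 + 9/60 + 49.03/3600 = 157.163619
  hemisphere W, so the sign is −
Point 5:
  Lat: 21° + 43/60 + 29/3600 = 21 + 0.716667 + 0.008056 = 21.724722
  S ⇒ negate
  λ: 91 + 10/60 + 36/3600 = 91.176667
  E ⇒ keep positive

1. -49.32639, 5.50686
2. 81.48667, -172.95430
3. -62.62172, -85.21803
4. -49.24437, -157.16362
5. -21.72472, 91.17667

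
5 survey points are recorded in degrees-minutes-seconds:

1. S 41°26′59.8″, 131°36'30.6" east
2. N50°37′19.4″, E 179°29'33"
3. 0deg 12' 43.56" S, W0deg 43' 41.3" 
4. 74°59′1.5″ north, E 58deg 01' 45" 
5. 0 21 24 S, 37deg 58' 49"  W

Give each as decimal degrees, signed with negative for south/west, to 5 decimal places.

Point 1:
  Latitude: 41° + 26/60 + 59.8/3600 = 41 + 0.433333 + 0.016611 = 41.449944
  S → negative
  Lon: 36′ + 30.6″ = 36.51000′; 131 + 36.51000/60 = 131.608500
  E → positive
Point 2:
  Latitude: 37′ + 19.4″ = 37.32333′; 50 + 37.32333/60 = 50.622056
  N → positive
  Lon: 179° + 29/60 + 33/3600 = 179 + 0.483333 + 0.009167 = 179.492500
  E ⇒ keep positive
Point 3:
  Lat: 12′ + 43.56″ = 12.72600′; 0 + 12.72600/60 = 0.212100
  S ⇒ negate
  Longitude: 0 + 43/60 + 41.3/3600 = 0.728139
  hemisphere W, so the sign is −
Point 4:
  Lat: 74° + 59/60 + 1.5/3600 = 74 + 0.983333 + 0.000417 = 74.983750
  N → positive
  Longitude: 1′ + 45″ = 1.75000′; 58 + 1.75000/60 = 58.029167
  E → positive
Point 5:
  Latitude: 21′ + 24″ = 21.40000′; 0 + 21.40000/60 = 0.356667
  S → negative
  λ: 58′ + 49″ = 58.81667′; 37 + 58.81667/60 = 37.980278
  W ⇒ negate

1. -41.44994, 131.60850
2. 50.62206, 179.49250
3. -0.21210, -0.72814
4. 74.98375, 58.02917
5. -0.35667, -37.98028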